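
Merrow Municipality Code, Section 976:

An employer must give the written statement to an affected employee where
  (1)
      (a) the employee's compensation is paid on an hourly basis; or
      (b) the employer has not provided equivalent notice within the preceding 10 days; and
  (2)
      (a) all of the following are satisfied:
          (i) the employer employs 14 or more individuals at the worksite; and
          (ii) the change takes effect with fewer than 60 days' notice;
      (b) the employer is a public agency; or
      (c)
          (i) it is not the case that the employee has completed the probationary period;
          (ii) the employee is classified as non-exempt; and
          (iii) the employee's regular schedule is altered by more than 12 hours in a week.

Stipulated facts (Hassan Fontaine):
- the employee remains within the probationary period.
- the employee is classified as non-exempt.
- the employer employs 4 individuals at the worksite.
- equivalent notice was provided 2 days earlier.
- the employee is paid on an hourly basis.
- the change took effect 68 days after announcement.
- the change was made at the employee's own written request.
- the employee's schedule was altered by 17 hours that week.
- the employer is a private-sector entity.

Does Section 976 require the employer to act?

(a) hourly-paid — met.
(b) no recent notice — not satisfied.
So (1) is satisfied (T OR F).
(i) ≥ 14 at site — not satisfied.
(ii) < 60 days' notice — fails.
(a): F AND F → false.
(b) public agency — not satisfied.
(i) not (past probation) — satisfied.
(ii) non-exempt — satisfied.
(iii) schedule shift > 12h — satisfied.
(c) = T AND T AND T = true.
(2) = F OR F OR T = true.
Overall = T AND T = true.

Yes — required.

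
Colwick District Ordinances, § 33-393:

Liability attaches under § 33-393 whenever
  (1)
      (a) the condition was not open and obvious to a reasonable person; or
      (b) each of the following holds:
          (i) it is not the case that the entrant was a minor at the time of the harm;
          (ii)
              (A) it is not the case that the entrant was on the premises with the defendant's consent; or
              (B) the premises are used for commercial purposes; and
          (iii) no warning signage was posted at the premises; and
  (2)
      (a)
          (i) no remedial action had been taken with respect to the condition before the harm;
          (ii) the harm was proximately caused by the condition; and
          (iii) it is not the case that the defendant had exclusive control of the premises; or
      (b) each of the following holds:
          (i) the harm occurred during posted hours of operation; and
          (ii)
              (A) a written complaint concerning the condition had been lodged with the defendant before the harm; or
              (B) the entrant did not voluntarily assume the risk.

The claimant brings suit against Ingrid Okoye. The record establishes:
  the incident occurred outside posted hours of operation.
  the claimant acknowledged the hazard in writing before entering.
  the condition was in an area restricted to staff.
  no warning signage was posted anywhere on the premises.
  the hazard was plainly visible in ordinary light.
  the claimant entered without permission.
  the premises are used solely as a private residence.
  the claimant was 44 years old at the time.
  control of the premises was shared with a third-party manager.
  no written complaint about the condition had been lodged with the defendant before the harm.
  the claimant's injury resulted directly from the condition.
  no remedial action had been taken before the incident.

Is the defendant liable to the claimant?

(a) not open/obvious — fails.
(i) not (entrant a minor) — satisfied.
(A) not (consent to enter) — satisfied.
(B) commercial use — not satisfied.
(ii) = T OR F = true.
(iii) no signage posted — satisfied.
(b): T AND T AND T → true.
(1) = F OR T = true.
(i) no remedial action — met.
(ii) proximate cause — met.
(iii) not (exclusive control) — holds.
(a): T AND T AND T → true.
(i) during posted hours — not satisfied.
(A) complaint lodged — not satisfied.
(B) no assumed risk — fails.
(ii) = F OR F = false.
(b): F AND F → false.
(2): T OR F → true.
Overall = T AND T = true.

Yes — liable.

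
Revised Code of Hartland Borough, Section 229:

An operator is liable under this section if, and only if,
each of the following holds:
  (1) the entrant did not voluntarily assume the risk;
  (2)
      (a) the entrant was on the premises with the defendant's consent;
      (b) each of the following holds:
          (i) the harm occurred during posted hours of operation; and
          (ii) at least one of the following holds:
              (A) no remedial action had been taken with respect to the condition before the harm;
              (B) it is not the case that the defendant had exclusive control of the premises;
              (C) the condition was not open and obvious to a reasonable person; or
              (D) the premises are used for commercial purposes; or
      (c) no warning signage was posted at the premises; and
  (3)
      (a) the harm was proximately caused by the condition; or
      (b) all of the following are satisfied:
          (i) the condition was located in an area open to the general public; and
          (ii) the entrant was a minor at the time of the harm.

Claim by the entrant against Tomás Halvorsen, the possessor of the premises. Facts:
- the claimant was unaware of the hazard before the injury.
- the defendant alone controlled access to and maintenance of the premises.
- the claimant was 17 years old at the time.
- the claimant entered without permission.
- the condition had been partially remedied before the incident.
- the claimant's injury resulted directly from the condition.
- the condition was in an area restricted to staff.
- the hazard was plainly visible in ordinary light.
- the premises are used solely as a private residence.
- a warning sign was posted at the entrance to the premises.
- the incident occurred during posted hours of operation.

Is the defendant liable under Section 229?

No — not liable.

(1) no assumed risk — holds.
(a) consent to enter — fails.
(i) during posted hours — met.
(A) no remedial action — fails.
(B) not (exclusive control) — not satisfied.
(C) not open/obvious — not satisfied.
(D) commercial use — fails.
So (ii) is not satisfied (F OR F OR F OR F).
So (b) is not satisfied (T AND F).
(c) no signage posted — not satisfied.
(2) = F OR F OR F = false.
(a) proximate cause — satisfied.
(i) public area — not satisfied.
(ii) entrant a minor — holds.
(b) = F AND T = false.
(3): T OR F → true.
So Overall is not satisfied (T AND F AND T).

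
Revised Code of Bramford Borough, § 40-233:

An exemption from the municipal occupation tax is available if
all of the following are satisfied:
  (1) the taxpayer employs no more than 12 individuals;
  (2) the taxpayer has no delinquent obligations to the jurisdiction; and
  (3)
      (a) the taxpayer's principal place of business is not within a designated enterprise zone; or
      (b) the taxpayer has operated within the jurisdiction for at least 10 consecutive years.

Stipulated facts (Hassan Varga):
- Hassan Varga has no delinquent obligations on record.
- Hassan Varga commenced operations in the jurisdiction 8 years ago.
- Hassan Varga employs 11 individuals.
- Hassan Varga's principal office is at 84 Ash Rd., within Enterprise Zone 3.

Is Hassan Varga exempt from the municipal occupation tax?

(1) ≤ 12 employees — satisfied.
(2) no delinquency — met.
(a) not (in enterprise zone) — fails.
(b) ≥ 10 yrs in jurisdiction — not met.
(3): F OR F → false.
Overall: T AND T AND F → false.

No — not exempt.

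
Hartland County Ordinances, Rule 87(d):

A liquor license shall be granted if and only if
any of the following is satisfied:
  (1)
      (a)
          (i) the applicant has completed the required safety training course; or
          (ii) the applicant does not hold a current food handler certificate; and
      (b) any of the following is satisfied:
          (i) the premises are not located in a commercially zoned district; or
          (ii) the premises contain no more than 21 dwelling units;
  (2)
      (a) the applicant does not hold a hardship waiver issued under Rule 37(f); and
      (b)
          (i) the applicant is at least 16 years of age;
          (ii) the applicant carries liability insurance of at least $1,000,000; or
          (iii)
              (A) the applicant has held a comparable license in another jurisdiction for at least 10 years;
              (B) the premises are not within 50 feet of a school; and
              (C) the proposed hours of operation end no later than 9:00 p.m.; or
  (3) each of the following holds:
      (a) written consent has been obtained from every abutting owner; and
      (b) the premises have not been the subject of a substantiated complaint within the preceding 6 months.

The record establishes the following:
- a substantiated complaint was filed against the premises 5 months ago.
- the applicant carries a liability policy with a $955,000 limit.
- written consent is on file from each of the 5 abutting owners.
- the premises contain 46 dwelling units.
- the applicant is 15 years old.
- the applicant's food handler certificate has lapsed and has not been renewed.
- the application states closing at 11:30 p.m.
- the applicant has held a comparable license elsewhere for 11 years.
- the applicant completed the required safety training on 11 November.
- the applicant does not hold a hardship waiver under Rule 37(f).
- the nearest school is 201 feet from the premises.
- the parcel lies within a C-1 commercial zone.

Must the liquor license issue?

(i) safety training — holds.
(ii) not (food handler cert.) — holds.
So (a) is satisfied (T OR T).
(i) not (commercially zoned) — not met.
(ii) ≤ 21 units — not met.
So (b) is not satisfied (F OR F).
So (1) is not satisfied (T AND F).
(a) not (hardship waiver) — satisfied.
(i) age ≥ 16 — not met.
(ii) insurance ≥ $1,000,000 — not met.
(A) prior license ≥ 10 yr — satisfied.
(B) ≥50 ft from school — met.
(C) closes by 9 p.m. — fails.
(iii) = T AND T AND F = false.
(b): F OR F OR F → false.
So (2) is not satisfied (T AND F).
(a) all abutters consent — met.
(b) no complaint in 6 mo. — fails.
So (3) is not satisfied (T AND F).
So Overall is not satisfied (F OR F OR F).

No — denied.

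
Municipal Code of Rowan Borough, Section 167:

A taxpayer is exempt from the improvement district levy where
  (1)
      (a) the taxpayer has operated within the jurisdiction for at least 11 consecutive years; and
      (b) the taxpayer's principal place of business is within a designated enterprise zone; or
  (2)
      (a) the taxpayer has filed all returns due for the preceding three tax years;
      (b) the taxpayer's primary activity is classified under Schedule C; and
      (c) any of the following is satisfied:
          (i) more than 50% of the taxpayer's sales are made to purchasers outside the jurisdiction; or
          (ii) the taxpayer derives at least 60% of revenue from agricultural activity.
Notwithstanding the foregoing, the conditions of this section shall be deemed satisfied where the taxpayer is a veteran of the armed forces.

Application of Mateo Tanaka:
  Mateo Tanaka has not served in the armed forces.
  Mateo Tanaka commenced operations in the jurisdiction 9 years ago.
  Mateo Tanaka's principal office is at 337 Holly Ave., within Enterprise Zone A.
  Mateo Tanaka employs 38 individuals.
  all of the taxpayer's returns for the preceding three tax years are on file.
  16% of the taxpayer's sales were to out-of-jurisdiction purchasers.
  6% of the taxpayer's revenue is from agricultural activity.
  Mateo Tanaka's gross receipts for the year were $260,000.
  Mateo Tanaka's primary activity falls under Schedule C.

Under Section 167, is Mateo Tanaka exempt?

(a) ≥ 11 yrs in jurisdiction — fails.
(b) in enterprise zone — satisfied.
(1): F AND T → false.
(a) returns current — holds.
(b) Schedule C activity — holds.
(i) >50% out-of-jur. sales — fails.
(ii) ≥60% agricultural — not satisfied.
(c): F OR F → false.
(2): T AND T AND F → false.
So Overall is not satisfied (F OR F).
Exception (veteran) — not satisfied.
Result: main false OR exception false → false.

No — not exempt.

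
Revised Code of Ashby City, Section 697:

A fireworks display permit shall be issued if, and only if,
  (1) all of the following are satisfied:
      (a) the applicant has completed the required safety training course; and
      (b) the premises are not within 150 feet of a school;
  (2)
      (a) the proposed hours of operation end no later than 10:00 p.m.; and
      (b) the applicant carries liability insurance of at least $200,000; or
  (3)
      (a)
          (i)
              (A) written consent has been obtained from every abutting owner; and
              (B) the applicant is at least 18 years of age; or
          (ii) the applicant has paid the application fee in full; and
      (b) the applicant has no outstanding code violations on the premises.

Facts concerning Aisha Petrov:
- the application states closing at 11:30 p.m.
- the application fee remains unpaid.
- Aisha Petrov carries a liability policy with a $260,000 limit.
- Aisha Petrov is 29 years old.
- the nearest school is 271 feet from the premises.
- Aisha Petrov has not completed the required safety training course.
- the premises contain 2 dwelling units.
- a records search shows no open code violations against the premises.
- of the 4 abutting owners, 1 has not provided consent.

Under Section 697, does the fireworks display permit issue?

No — denied.

(a) safety training — fails.
(b) ≥150 ft from school — satisfied.
(1) = F AND T = false.
(a) closes by 10 p.m. — not satisfied.
(b) insurance ≥ $200,000 — satisfied.
(2): F AND T → false.
(A) all abutters consent — not satisfied.
(B) age ≥ 18 — holds.
(i): F AND T → false.
(ii) fee paid — not met.
So (a) is not satisfied (F OR F).
(b) no code violations — met.
(3): F AND T → false.
So Overall is not satisfied (F OR F OR F).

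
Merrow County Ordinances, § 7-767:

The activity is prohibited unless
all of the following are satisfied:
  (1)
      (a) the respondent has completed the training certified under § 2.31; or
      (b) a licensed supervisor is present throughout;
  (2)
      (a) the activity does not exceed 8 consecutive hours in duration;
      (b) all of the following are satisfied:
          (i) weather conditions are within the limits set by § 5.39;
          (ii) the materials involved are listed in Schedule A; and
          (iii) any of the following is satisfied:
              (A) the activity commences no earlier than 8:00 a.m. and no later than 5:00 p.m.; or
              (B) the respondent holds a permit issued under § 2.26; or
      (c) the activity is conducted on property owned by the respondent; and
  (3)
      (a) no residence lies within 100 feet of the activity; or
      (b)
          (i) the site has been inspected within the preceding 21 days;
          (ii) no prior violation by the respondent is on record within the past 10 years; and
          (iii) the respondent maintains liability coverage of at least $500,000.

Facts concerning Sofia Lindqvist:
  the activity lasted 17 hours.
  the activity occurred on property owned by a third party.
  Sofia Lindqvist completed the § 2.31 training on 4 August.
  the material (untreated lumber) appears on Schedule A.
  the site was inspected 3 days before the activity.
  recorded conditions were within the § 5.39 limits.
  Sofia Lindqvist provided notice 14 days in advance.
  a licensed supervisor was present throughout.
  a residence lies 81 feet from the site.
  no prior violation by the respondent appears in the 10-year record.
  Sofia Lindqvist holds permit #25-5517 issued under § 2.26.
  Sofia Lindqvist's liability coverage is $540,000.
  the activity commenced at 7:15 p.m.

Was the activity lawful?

(a) training certified — met.
(b) supervisor present — satisfied.
(1): T OR T → true.
(a) ≤ 8 hrs duration — not met.
(i) weather ok — met.
(ii) Schedule A material — holds.
(A) start within hours — not met.
(B) holds permit — holds.
So (iii) is satisfied (F OR T).
(b) = T AND T AND T = true.
(c) own property — fails.
So (2) is satisfied (F OR T OR F).
(a) no residence in 100 ft — not satisfied.
(i) site inspected — satisfied.
(ii) no prior violation — satisfied.
(iii) coverage ≥ $500,000 — satisfied.
(b) = T AND T AND T = true.
(3): F OR T → true.
So Overall is satisfied (T AND T AND T).

Yes — lawful.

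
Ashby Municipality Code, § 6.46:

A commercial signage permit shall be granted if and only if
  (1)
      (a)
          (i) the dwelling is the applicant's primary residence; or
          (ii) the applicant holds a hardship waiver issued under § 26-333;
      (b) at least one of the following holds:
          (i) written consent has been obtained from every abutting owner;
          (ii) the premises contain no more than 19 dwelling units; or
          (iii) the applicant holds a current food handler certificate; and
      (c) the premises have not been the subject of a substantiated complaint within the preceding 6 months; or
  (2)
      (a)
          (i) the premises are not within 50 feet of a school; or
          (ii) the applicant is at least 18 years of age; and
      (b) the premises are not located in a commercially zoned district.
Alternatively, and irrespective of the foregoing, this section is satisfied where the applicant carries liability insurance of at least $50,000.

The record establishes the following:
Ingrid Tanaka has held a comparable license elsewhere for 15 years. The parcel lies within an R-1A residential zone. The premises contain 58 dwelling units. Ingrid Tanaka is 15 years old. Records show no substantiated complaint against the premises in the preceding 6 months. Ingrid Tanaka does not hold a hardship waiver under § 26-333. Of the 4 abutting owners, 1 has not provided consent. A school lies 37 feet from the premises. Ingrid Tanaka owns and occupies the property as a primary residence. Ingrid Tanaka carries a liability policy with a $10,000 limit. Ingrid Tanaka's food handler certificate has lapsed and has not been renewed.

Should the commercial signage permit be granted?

No — denied.

(i) primary residence — met.
(ii) hardship waiver — not satisfied.
(a) = T OR F = true.
(i) all abutters consent — fails.
(ii) ≤ 19 units — not satisfied.
(iii) food handler cert. — fails.
(b): F OR F OR F → false.
(c) no complaint in 6 mo. — satisfied.
(1): T AND F AND T → false.
(i) ≥50 ft from school — not met.
(ii) age ≥ 18 — not met.
(a): F OR F → false.
(b) not (commercially zoned) — holds.
So (2) is not satisfied (F AND T).
So Overall is not satisfied (F OR F).
Exception (insurance ≥ $50,000) — not satisfied.
Result: main false OR exception false → false.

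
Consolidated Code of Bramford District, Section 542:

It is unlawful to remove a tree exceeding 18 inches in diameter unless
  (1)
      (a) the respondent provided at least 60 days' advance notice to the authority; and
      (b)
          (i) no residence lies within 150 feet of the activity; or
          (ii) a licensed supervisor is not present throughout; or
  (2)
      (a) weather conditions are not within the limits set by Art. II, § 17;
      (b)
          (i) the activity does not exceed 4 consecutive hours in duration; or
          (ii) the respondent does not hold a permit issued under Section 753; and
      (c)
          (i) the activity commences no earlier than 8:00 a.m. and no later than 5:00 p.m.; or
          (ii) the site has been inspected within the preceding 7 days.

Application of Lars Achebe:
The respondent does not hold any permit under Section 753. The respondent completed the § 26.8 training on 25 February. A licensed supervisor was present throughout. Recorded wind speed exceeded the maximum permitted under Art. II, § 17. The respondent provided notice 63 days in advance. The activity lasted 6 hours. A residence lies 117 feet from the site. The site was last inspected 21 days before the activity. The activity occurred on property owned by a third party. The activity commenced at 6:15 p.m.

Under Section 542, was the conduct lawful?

(a) ≥60 days' notice — satisfied.
(i) no residence in 150 ft — not met.
(ii) not (supervisor present) — not satisfied.
So (b) is not satisfied (F OR F).
(1): T AND F → false.
(a) not (weather ok) — holds.
(i) ≤ 4 hrs duration — fails.
(ii) not (holds permit) — met.
(b) = F OR T = true.
(i) start within hours — not satisfied.
(ii) site inspected — fails.
So (c) is not satisfied (F OR F).
(2): T AND T AND F → false.
Overall: F OR F → false.

No — unlawful.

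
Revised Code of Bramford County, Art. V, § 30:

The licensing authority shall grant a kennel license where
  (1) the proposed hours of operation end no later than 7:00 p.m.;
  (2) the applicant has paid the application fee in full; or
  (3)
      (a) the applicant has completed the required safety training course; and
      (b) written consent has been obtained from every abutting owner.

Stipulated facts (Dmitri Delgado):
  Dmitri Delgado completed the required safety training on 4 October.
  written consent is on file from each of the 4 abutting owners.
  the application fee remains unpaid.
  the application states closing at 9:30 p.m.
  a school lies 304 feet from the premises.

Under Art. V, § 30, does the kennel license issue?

Yes — granted.

(1) closes by 7 p.m. — not satisfied.
(2) fee paid — not satisfied.
(a) safety training — satisfied.
(b) all abutters consent — met.
(3): T AND T → true.
So Overall is satisfied (F OR F OR T).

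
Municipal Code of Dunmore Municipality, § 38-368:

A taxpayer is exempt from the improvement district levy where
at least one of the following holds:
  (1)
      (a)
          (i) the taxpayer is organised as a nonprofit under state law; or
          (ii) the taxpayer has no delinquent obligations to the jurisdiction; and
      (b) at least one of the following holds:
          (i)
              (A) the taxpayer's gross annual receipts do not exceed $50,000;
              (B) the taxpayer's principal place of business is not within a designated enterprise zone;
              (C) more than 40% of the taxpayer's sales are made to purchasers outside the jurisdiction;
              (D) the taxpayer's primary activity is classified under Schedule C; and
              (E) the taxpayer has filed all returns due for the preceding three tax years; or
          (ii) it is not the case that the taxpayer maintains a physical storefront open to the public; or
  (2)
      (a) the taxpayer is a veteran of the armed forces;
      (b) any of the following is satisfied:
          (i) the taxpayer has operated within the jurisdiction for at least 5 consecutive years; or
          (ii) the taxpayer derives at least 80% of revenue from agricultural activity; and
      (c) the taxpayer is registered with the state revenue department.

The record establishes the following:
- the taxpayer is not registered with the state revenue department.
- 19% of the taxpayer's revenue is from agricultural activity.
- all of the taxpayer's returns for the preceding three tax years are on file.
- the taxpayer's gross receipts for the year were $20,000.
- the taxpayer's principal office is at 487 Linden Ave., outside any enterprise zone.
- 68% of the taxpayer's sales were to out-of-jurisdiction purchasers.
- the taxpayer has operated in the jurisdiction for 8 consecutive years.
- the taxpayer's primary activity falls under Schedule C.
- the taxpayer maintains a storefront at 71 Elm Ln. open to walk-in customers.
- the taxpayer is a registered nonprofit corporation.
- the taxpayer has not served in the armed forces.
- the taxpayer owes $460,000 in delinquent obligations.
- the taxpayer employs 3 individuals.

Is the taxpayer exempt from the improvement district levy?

Yes — exempt.

(i) nonprofit — holds.
(ii) no delinquency — not satisfied.
So (a) is satisfied (T OR F).
(A) receipts ≤ $50,000 — met.
(B) not (in enterprise zone) — holds.
(C) >40% out-of-jur. sales — met.
(D) Schedule C activity — holds.
(E) returns current — met.
(i) = T AND T AND T AND T AND T = true.
(ii) not (has storefront) — fails.
So (b) is satisfied (T OR F).
(1): T AND T → true.
(a) veteran — fails.
(i) ≥ 5 yrs in jurisdiction — satisfied.
(ii) ≥80% agricultural — fails.
(b) = T OR F = true.
(c) state-registered — not satisfied.
(2) = F AND T AND F = false.
Overall: T OR F → true.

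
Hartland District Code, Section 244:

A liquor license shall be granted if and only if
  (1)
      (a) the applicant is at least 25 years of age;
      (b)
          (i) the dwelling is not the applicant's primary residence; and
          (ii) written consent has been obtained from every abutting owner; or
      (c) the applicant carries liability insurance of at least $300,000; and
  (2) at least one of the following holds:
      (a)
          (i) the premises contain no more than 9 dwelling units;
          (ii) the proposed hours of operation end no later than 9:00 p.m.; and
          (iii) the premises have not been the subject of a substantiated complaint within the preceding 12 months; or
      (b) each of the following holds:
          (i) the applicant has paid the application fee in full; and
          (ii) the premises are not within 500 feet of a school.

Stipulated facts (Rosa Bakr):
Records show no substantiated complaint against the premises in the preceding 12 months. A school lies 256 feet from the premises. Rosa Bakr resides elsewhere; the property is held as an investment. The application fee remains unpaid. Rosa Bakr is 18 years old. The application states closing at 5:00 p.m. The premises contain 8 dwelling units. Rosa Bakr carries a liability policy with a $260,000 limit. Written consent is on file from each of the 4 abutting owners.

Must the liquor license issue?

(a) age ≥ 25 — fails.
(i) not (primary residence) — holds.
(ii) all abutters consent — holds.
(b): T AND T → true.
(c) insurance ≥ $300,000 — not satisfied.
(1): F OR T OR F → true.
(i) ≤ 9 units — satisfied.
(ii) closes by 9 p.m. — met.
(iii) no complaint in 12 mo. — met.
So (a) is satisfied (T AND T AND T).
(i) fee paid — not satisfied.
(ii) ≥500 ft from school — not met.
(b) = F AND F = false.
(2): T OR F → true.
Overall = T AND T = true.

Yes — granted.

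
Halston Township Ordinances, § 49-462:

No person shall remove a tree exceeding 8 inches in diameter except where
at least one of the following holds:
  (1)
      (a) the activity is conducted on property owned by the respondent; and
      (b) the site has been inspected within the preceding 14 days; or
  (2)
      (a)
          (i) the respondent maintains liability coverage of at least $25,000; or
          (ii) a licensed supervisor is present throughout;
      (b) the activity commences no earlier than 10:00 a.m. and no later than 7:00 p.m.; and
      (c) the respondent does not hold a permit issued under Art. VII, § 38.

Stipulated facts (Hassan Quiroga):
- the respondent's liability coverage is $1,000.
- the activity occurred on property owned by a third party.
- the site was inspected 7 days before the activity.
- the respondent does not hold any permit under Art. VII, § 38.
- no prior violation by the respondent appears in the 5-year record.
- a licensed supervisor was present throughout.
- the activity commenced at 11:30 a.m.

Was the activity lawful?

(a) own property — fails.
(b) site inspected — holds.
So (1) is not satisfied (F AND T).
(i) coverage ≥ $25,000 — not met.
(ii) supervisor present — holds.
(a): F OR T → true.
(b) start within hours — holds.
(c) not (holds permit) — holds.
(2) = T AND T AND T = true.
Overall: F OR T → true.

Yes — lawful.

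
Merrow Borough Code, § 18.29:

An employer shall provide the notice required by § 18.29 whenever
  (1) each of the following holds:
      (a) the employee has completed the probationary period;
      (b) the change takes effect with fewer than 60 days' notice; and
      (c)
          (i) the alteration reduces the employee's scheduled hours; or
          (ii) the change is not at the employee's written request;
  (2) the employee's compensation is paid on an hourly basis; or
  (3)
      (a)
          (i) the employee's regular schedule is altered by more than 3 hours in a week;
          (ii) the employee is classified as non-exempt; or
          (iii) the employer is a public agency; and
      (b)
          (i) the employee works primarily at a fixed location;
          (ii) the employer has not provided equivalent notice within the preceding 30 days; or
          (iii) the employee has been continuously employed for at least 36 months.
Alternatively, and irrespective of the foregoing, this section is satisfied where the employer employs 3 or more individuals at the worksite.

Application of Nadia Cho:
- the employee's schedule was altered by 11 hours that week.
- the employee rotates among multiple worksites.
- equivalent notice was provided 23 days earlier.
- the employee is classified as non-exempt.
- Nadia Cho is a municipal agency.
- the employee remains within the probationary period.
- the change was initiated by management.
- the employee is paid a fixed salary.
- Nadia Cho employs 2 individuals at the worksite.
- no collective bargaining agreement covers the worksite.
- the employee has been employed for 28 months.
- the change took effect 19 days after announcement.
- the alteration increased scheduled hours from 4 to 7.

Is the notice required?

No — not required.

(a) past probation — not met.
(b) < 60 days' notice — satisfied.
(i) hours reduced — not satisfied.
(ii) not employee-requested — met.
So (c) is satisfied (F OR T).
(1): F AND T AND T → false.
(2) hourly-paid — not satisfied.
(i) schedule shift > 3h — met.
(ii) non-exempt — met.
(iii) public agency — satisfied.
(a): T OR T OR T → true.
(i) fixed location — not met.
(ii) no recent notice — not met.
(iii) tenure ≥ 36 mo. — fails.
So (b) is not satisfied (F OR F OR F).
(3) = T AND F = false.
So Overall is not satisfied (F OR F OR F).
Exception (≥ 3 at site) — not satisfied.
Result: main false OR exception false → false.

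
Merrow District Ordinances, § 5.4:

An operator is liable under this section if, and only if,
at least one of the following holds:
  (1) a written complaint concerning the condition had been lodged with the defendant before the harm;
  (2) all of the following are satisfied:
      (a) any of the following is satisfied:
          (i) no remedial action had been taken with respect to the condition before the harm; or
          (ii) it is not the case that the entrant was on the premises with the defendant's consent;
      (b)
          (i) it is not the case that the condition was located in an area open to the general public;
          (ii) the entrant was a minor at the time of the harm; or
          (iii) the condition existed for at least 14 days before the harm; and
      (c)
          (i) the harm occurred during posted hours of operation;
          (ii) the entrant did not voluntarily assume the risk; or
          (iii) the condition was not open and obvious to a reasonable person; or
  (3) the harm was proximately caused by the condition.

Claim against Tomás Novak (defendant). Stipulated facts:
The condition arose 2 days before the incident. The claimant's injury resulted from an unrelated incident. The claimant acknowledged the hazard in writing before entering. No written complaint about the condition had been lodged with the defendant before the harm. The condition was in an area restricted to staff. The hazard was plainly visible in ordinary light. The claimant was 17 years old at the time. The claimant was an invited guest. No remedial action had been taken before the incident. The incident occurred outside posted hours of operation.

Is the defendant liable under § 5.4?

No — not liable.

(1) complaint lodged — fails.
(i) no remedial action — met.
(ii) not (consent to enter) — not satisfied.
(a): T OR F → true.
(i) not (public area) — satisfied.
(ii) entrant a minor — met.
(iii) condition ≥14 days old — not satisfied.
So (b) is satisfied (T OR T OR F).
(i) during posted hours — not met.
(ii) no assumed risk — not met.
(iii) not open/obvious — not satisfied.
(c) = F OR F OR F = false.
(2) = T AND T AND F = false.
(3) proximate cause — not satisfied.
Overall: F OR F OR F → false.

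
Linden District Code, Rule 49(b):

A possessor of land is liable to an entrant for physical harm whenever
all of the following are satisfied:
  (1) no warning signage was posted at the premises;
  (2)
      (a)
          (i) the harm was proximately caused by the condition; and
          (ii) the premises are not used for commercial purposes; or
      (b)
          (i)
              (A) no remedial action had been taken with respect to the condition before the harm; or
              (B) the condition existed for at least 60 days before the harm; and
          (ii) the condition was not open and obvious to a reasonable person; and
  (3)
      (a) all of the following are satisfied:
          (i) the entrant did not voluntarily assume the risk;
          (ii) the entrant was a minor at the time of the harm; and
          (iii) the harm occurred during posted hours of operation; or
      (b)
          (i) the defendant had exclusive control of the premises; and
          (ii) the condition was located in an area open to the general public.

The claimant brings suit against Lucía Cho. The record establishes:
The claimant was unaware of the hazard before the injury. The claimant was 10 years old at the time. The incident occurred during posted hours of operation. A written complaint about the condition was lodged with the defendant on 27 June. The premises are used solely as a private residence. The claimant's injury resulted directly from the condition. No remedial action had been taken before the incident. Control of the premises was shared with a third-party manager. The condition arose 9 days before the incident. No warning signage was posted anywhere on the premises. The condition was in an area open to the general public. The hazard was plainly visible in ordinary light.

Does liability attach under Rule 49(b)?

Yes — liable.

(1) no signage posted — met.
(i) proximate cause — satisfied.
(ii) not (commercial use) — holds.
(a) = T AND T = true.
(A) no remedial action — holds.
(B) condition ≥60 days old — not satisfied.
(i) = T OR F = true.
(ii) not open/obvious — fails.
So (b) is not satisfied (T AND F).
So (2) is satisfied (T OR F).
(i) no assumed risk — holds.
(ii) entrant a minor — holds.
(iii) during posted hours — holds.
(a) = T AND T AND T = true.
(i) exclusive control — fails.
(ii) public area — satisfied.
(b): F AND T → false.
So (3) is satisfied (T OR F).
Overall = T AND T AND T = true.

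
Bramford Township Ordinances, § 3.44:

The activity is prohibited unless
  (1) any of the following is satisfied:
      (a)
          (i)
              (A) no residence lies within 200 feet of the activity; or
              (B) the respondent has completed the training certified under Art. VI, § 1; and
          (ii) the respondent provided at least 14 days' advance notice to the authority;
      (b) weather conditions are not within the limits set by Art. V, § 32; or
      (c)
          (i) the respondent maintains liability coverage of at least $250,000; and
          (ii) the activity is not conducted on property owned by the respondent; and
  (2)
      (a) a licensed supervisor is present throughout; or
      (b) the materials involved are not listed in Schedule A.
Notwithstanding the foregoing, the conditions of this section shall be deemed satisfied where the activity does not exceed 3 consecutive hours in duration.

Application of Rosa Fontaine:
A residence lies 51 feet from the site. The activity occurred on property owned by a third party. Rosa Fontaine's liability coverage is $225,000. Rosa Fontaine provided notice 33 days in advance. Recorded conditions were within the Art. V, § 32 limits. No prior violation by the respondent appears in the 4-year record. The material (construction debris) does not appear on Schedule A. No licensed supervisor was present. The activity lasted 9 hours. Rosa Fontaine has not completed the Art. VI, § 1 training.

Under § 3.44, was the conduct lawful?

No — unlawful.

(A) no residence in 200 ft — not met.
(B) training certified — not met.
(i) = F OR F = false.
(ii) ≥14 days' notice — met.
(a) = F AND T = false.
(b) not (weather ok) — not satisfied.
(i) coverage ≥ $250,000 — not satisfied.
(ii) not (own property) — holds.
(c) = F AND T = false.
(1): F OR F OR F → false.
(a) supervisor present — not satisfied.
(b) not (Schedule A material) — satisfied.
(2) = F OR T = true.
So Overall is not satisfied (F AND T).
Exception (≤ 3 hrs duration) — not satisfied.
Result: main false OR exception false → false.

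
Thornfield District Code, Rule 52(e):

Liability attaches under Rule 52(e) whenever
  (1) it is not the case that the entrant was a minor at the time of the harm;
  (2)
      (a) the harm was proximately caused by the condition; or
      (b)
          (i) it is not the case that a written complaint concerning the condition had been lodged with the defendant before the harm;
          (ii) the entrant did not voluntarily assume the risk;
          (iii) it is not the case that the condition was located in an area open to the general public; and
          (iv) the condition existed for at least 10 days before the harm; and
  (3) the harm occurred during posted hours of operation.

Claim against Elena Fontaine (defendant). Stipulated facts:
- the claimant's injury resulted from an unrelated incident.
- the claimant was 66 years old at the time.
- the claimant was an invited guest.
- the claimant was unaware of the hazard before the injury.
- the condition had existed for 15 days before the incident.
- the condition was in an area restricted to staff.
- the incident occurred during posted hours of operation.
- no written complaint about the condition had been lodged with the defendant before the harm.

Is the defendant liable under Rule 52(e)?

(1) not (entrant a minor) — met.
(a) proximate cause — not met.
(i) not (complaint lodged) — holds.
(ii) no assumed risk — holds.
(iii) not (public area) — holds.
(iv) condition ≥10 days old — met.
So (b) is satisfied (T AND T AND T AND T).
(2) = F OR T = true.
(3) during posted hours — holds.
So Overall is satisfied (T AND T AND T).

Yes — liable.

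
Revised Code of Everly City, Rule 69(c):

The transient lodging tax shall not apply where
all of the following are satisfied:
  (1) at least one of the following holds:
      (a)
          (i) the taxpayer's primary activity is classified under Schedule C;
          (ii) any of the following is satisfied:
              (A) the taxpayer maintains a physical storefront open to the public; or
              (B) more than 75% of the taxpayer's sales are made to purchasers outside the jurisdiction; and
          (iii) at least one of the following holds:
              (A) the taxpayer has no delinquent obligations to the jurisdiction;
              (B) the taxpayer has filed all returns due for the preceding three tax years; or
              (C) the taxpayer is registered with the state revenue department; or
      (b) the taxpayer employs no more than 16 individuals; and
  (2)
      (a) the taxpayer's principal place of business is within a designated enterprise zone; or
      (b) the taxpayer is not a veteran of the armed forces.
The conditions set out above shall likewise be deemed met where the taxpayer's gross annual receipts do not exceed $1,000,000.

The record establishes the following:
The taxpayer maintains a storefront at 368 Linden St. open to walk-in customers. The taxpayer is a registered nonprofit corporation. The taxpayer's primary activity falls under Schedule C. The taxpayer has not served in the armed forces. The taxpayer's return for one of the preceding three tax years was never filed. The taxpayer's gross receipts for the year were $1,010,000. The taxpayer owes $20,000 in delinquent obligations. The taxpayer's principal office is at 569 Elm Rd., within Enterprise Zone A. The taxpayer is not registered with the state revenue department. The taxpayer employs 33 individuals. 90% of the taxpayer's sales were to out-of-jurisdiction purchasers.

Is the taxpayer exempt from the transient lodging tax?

(i) Schedule C activity — holds.
(A) has storefront — holds.
(B) >75% out-of-jur. sales — holds.
So (ii) is satisfied (T OR T).
(A) no delinquency — not satisfied.
(B) returns current — fails.
(C) state-registered — not met.
(iii) = F OR F OR F = false.
(a) = T AND T AND F = false.
(b) ≤ 16 employees — fails.
(1): F OR F → false.
(a) in enterprise zone — holds.
(b) not (veteran) — holds.
(2) = T OR T = true.
Overall: F AND T → false.
Exception (receipts ≤ $1,000,000) — not satisfied.
Result: main false OR exception false → false.

No — not exempt.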